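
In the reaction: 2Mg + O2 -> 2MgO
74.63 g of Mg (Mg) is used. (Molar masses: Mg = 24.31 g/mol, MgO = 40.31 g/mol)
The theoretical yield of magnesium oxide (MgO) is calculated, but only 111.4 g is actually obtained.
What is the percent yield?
Moles of Mg = 74.63 g ÷ 24.31 g/mol = 3.06993 mol
Mole ratio: 2 mol MgO / 2 mol Mg
Moles of MgO = 3.06993 × (2/2) = 3.06993 mol
Theoretical yield = 3.06993 mol × 40.31 g/mol = 123.75 g
Actual yield = 111.4 g
Percent yield = (111.4 / 123.75) × 100% = 90.0%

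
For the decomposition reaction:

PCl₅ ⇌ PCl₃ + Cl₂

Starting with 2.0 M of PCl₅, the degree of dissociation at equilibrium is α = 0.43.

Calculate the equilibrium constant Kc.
K_c = 0.6488

x = α·[A]₀ = 0.43 × 2.0 = 0.86 M dissociated.
At eq: [PCl₅] = 2.0 − 0.86 = 1.14 M; [PCl₃] = [Cl₂] = x = 0.86 M.
Kc = [PCl₃][Cl₂]/[PCl₅] = (0.86)²/1.14 = 0.6488.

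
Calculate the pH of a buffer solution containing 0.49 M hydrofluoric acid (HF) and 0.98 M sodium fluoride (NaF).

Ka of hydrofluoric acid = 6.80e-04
pH = 3.47

pKa = -log(6.80e-04) = 3.17. pH = pKa + log([A⁻]/[HA]) = 3.17 + log(0.98/0.49)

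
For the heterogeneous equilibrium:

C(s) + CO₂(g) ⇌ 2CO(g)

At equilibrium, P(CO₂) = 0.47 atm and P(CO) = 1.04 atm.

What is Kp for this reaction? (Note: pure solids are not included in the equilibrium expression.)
K_p = 2.301

Solid C is excluded.
Kp = P(CO)²/P(CO₂) = (1.04)²/0.47 = 1.082/0.47 = 2.301.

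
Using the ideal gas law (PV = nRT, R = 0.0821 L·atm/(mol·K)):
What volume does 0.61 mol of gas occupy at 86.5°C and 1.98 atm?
T = 86.5°C + 273.15 = 359.65 K
V = nRT/P = (0.61 × 0.0821 × 359.65) / 1.98
V = 9.10 L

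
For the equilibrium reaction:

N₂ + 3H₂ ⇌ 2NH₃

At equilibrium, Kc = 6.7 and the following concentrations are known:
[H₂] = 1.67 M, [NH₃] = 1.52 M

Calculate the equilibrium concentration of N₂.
[N₂] = 0.0740 M

Kc = ([NH₃]^2) / ([N₂] × [H₂]^3) = 6.7
[N₂]^1 = (product terms)/(Kc · other reactant terms) = 2.3104 / (6.7 · 4.6575) = 0.074039
[N₂] = 0.0740 M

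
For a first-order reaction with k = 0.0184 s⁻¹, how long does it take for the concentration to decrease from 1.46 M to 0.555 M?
52.57 s

From ln[A] = ln[A]₀ - k·t: t = ln([A]₀/[A])/k = ln(1.46/0.555)/0.0184 = ln(2.6306)/0.0184 = 0.9672/0.0184 = 52.57 s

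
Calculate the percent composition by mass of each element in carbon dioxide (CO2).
C: 27.29%, O: 72.71%

Molar mass of CO2 = 44.01 g/mol
% C = (1 × 12.01) / 44.01 × 100% = 12.01 / 44.01 × 100% = 27.29%
% O = (2 × 16.0) / 44.01 × 100% = 32 / 44.01 × 100% = 72.71%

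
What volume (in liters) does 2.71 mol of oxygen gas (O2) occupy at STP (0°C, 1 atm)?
At STP, 1 mol of gas occupies 22.4 L
Volume = 2.71 mol × 22.4 L/mol = 60.70 L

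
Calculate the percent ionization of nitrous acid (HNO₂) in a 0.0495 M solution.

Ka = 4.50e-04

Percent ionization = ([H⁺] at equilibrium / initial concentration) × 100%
Percent ionization = 9.09%

Let x = [H⁺]. Ka = x²/(C - x) ⇒ x² + (4.50e-04)x - (4.50e-04)(0.0495) = 0. x = 4.5000e-03. Percent = (4.5000e-03/0.0495) × 100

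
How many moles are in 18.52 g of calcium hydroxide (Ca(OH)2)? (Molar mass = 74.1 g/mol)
Moles = 18.52 g ÷ 74.1 g/mol = 0.2499 mol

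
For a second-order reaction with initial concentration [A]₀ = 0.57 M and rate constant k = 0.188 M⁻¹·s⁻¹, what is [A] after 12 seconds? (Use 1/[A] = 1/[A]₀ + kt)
0.2494 M

1/[A] = 1/[A]₀ + k·t = 1/0.57 + (0.188)·(12) = 1.7544 + 2.2560 = 4.0104
[A] = 1/4.0104 = 0.2494 M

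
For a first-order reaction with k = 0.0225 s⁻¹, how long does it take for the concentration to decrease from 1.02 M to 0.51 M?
30.81 s

From ln[A] = ln[A]₀ - k·t: t = ln([A]₀/[A])/k = ln(1.02/0.51)/0.0225 = ln(2.0000)/0.0225 = 0.6931/0.0225 = 30.81 s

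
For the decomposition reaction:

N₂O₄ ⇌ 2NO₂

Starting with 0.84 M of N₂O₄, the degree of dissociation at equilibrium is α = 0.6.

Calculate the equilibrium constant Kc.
K_c = 3.0240

x = α·[A]₀ = 0.6 × 0.84 = 0.504 M dissociated.
At eq: [N₂O₄] = 0.84 − 0.504 = 0.336 M; [NO₂] = 2x = 1.008 M.
Kc = [NO₂]²/[N₂O₄] = (1.008)²/0.336 = 3.024.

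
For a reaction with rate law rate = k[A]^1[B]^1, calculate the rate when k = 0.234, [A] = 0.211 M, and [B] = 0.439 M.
0.02168 M/s

rate = k·[A]^1·[B]^1 = 0.234·(0.211)^1·(0.439)^1 = 0.234·0.211·0.439 = 0.02168 M/s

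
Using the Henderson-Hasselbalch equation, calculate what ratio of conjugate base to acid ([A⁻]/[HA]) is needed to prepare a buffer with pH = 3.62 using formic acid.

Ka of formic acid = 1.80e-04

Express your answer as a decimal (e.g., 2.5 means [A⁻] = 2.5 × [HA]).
[A⁻]/[HA] = 0.750

pKa = −log(1.80e-04) = 3.7447. pH = pKa + log([A⁻]/[HA]). 3.62 = 3.7447 + log(ratio). log(ratio) = 3.62 − 3.7447 = -0.1247. ratio = 10^(-0.1247) = 0.750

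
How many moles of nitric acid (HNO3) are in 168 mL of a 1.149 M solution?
Moles = Molarity × Volume (L)
Moles = 1.149 M × 0.168 L = 0.193 mol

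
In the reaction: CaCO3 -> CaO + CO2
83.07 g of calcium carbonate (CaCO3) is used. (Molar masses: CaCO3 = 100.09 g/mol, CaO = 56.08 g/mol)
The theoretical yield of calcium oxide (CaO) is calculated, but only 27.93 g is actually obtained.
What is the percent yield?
Moles of CaCO3 = 83.07 g ÷ 100.09 g/mol = 0.829953 mol
Mole ratio: 1 mol CaO / 1 mol CaCO3
Moles of CaO = 0.829953 × (1/1) = 0.829953 mol
Theoretical yield = 0.829953 mol × 56.08 g/mol = 46.544 g
Actual yield = 27.93 g
Percent yield = (27.93 / 46.544) × 100% = 60.0%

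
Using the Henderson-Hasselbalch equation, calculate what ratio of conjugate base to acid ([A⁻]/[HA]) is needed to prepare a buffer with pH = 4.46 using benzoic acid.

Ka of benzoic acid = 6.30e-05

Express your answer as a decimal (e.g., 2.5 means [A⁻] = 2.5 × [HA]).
[A⁻]/[HA] = 1.817

pKa = −log(6.30e-05) = 4.2007. pH = pKa + log([A⁻]/[HA]). 4.46 = 4.2007 + log(ratio). log(ratio) = 4.46 − 4.2007 = 0.2593. ratio = 10^(0.2593) = 1.817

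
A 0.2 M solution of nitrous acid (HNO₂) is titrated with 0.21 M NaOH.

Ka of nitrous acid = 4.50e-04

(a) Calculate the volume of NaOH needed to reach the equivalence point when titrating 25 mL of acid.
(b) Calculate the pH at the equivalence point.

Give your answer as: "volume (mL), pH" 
V = 23.8 mL, pH = 8.18

(a) At equivalence: moles acid = moles base.
moles acid = 0.2 × 0.025 = 0.005 mol; V_NaOH = 0.005/0.21 = 0.02381 L = 23.8 mL.
(b) At equivalence, all acid → conjugate base A⁻ at [A⁻] = 0.005/0.04881 = 0.1024 M.
Kb = Kw/Ka = 1.0e-14/4.50e-04 = 2.222e-11; [OH⁻] = √(Kb·[A⁻]) = 1.509e-06; pOH = 5.82; pH = 14 − pOH = 8.18.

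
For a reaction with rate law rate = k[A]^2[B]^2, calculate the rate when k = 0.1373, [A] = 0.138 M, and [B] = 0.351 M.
0.0003221 M/s

rate = k·[A]^2·[B]^2 = 0.1373·(0.138)^2·(0.351)^2 = 0.1373·0.019044·0.123201 = 0.0003221 M/s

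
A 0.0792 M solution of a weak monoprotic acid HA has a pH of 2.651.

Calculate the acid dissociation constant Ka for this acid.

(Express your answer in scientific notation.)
K_a = 6.48e-05

[H⁺] = 10^(−pH) = 10^(−2.651) = 2.234e-03 M. For HA ⇌ H⁺ + A⁻, Ka = x²/(C − x) = (2.234e-03)²/(0.0792 − 2.234e-03) = 6.48e-05.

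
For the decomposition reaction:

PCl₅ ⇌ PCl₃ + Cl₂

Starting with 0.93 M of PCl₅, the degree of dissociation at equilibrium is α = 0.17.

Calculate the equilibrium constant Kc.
K_c = 0.0324

x = α·[A]₀ = 0.17 × 0.93 = 0.1581 M dissociated.
At eq: [PCl₅] = 0.93 − 0.1581 = 0.7719 M; [PCl₃] = [Cl₂] = x = 0.1581 M.
Kc = [PCl₃][Cl₂]/[PCl₅] = (0.1581)²/0.7719 = 0.03238.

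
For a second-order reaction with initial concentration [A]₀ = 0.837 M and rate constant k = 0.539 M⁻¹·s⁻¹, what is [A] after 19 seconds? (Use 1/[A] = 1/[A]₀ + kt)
0.0874 M

1/[A] = 1/[A]₀ + k·t = 1/0.837 + (0.539)·(19) = 1.1947 + 10.2410 = 11.4357
[A] = 1/11.4357 = 0.0874 M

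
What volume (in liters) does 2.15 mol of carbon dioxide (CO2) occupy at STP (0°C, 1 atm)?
At STP, 1 mol of gas occupies 22.4 L
Volume = 2.15 mol × 22.4 L/mol = 48.16 L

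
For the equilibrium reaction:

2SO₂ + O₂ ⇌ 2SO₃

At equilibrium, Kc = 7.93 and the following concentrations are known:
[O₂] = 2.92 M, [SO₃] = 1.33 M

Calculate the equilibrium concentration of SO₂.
[SO₂] = 0.2764 M

Kc = ([SO₃]^2) / ([SO₂]^2 × [O₂]) = 7.93
[SO₂]^2 = (product terms)/(Kc · other reactant terms) = 1.7689 / (7.93 · 2.92) = 0.076392
[SO₂] = (0.076392)^(1/2) = 0.2764 M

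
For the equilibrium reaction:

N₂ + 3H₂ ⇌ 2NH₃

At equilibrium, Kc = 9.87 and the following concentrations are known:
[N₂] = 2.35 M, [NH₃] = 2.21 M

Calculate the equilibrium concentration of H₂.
[H₂] = 0.5949 M

Kc = ([NH₃]^2) / ([N₂] × [H₂]^3) = 9.87
[H₂]^3 = (product terms)/(Kc · other reactant terms) = 4.8841 / (9.87 · 2.35) = 0.21057
[H₂] = (0.21057)^(1/3) = 0.5949 M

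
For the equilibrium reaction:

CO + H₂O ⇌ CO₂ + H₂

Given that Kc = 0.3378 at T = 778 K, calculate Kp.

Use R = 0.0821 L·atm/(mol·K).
K_p = 0.3378

Δn = (moles gaseous products) − (moles gaseous reactants) = 0
T = 778 K; RT = 0.0821 × 778 = 63.8738
Kp = Kc·(RT)^Δn = 0.3378 × (63.8738)^0 = 0.3378 × 1 = 0.3378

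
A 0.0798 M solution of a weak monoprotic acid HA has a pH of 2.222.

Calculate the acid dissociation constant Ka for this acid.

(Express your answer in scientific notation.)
K_a = 4.87e-04

[H⁺] = 10^(−pH) = 10^(−2.222) = 5.998e-03 M. For HA ⇌ H⁺ + A⁻, Ka = x²/(C − x) = (5.998e-03)²/(0.0798 − 5.998e-03) = 4.87e-04.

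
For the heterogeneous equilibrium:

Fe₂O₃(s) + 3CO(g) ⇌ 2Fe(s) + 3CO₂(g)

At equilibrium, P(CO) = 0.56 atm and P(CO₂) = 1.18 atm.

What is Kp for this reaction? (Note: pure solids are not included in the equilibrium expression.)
K_p = 9.356

Solids (Fe₂O₃, Fe) are excluded.
Kp = P(CO₂)³/P(CO)³ = (1.18)³/(0.56)³ = 1.643/0.1756 = 9.356.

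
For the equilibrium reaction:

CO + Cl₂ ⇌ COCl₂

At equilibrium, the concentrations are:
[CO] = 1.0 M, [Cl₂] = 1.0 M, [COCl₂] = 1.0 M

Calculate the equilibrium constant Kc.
K_c = 1.0000

Kc = ([COCl₂]) / ([CO] × [Cl₂])
   = ((1.0)) / ((1.0)·(1.0))
   = 1 / 1 = 1.0000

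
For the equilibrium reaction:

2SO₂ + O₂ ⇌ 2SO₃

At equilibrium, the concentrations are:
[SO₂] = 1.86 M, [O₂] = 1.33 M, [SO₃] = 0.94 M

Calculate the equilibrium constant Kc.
K_c = 0.1920

Kc = ([SO₃]^2) / ([SO₂]^2 × [O₂])
   = ((0.94)^2) / ((1.86)^2·(1.33))
   = 0.8836 / 4.6013 = 0.1920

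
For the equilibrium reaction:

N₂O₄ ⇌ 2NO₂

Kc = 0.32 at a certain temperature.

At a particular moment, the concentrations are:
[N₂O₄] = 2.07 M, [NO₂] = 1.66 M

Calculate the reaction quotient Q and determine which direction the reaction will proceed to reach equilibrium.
Q = 1.331, Q > K, reaction proceeds reverse (toward reactants)

Q = ([NO₂]^2) / ([N₂O₄])
  = ((1.66)^2) / ((2.07)) = 2.7556/2.07 = 1.331
Since Q = 1.331 > Kc = 0.32, the reaction proceeds reverse (toward reactants) to reach equilibrium.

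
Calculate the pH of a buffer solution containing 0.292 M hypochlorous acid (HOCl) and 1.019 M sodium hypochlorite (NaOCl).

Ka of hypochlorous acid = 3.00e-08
pH = 8.07

pKa = -log(3.00e-08) = 7.52. pH = pKa + log([A⁻]/[HA]) = 7.52 + log(1.019/0.292)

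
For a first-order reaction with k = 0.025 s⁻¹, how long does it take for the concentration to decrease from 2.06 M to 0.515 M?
55.45 s

From ln[A] = ln[A]₀ - k·t: t = ln([A]₀/[A])/k = ln(2.06/0.515)/0.025 = ln(4.0000)/0.025 = 1.3863/0.025 = 55.45 s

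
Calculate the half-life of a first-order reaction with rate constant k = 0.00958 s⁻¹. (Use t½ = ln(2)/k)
72.35 s

t½ = ln(2)/k = 0.6931/0.00958 = 72.35 s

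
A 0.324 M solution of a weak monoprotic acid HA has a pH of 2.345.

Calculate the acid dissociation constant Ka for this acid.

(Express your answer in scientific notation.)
K_a = 6.39e-05

[H⁺] = 10^(−pH) = 10^(−2.345) = 4.519e-03 M. For HA ⇌ H⁺ + A⁻, Ka = x²/(C − x) = (4.519e-03)²/(0.324 − 4.519e-03) = 6.39e-05.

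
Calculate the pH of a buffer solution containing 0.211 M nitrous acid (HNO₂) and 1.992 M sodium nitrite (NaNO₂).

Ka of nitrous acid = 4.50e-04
pH = 4.32

pKa = -log(4.50e-04) = 3.35. pH = pKa + log([A⁻]/[HA]) = 3.35 + log(1.992/0.211)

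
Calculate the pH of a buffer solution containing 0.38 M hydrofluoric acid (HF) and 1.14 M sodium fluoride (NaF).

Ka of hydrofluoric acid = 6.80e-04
pH = 3.64

pKa = -log(6.80e-04) = 3.17. pH = pKa + log([A⁻]/[HA]) = 3.17 + log(1.14/0.38)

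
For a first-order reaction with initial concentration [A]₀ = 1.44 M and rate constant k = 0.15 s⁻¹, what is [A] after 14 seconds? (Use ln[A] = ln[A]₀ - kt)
0.1763 M

ln[A] = ln[A]₀ - k·t = ln(1.44) - (0.15)·(14) = 0.3646 - 2.1000 = -1.7354
[A] = e^(-1.7354) = 0.1763 M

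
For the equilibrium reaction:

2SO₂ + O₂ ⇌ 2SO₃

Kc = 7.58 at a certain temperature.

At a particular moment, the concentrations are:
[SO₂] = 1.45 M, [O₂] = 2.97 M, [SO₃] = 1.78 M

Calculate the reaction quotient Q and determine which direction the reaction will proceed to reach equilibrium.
Q = 0.507, Q < K, reaction proceeds forward (toward products)

Q = ([SO₃]^2) / ([SO₂]^2 × [O₂])
  = ((1.78)^2) / ((1.45)^2·(2.97)) = 3.1684/6.2444 = 0.5074
Since Q = 0.5074 < Kc = 7.58, the reaction proceeds forward (toward products) to reach equilibrium.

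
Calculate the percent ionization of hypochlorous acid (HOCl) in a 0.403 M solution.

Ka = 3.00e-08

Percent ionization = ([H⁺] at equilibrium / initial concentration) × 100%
Percent ionization = 0.0273%

Let x = [H⁺]. Ka = x²/(C - x) ⇒ x² + (3.00e-08)x - (3.00e-08)(0.403) = 0. x = 1.0994e-04. Percent = (1.0994e-04/0.403) × 100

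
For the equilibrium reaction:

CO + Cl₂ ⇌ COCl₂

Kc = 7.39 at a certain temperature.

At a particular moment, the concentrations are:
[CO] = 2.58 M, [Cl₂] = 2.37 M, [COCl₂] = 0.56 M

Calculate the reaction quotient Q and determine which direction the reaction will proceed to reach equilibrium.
Q = 0.092, Q < K, reaction proceeds forward (toward products)

Q = ([COCl₂]) / ([CO] × [Cl₂])
  = ((0.56)) / ((2.58)·(2.37)) = 0.56/6.1146 = 0.09158
Since Q = 0.09158 < Kc = 7.39, the reaction proceeds forward (toward products) to reach equilibrium.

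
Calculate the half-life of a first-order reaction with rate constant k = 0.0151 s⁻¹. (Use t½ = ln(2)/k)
45.90 s

t½ = ln(2)/k = 0.6931/0.0151 = 45.90 s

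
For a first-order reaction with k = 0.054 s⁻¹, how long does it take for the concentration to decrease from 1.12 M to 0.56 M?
12.84 s

From ln[A] = ln[A]₀ - k·t: t = ln([A]₀/[A])/k = ln(1.12/0.56)/0.054 = ln(2.0000)/0.054 = 0.6931/0.054 = 12.84 s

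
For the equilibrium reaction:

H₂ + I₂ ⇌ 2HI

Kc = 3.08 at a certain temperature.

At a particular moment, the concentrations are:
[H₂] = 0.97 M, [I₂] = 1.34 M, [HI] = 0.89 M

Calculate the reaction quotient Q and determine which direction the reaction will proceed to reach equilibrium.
Q = 0.609, Q < K, reaction proceeds forward (toward products)

Q = ([HI]^2) / ([H₂] × [I₂])
  = ((0.89)^2) / ((0.97)·(1.34)) = 0.7921/1.2998 = 0.6094
Since Q = 0.6094 < Kc = 3.08, the reaction proceeds forward (toward products) to reach equilibrium.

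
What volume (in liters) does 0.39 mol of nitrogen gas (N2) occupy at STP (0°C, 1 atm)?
At STP, 1 mol of gas occupies 22.4 L
Volume = 0.39 mol × 22.4 L/mol = 8.74 L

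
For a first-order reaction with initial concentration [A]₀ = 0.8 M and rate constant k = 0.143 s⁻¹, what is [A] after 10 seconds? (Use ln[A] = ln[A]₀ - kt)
0.1914 M

ln[A] = ln[A]₀ - k·t = ln(0.8) - (0.143)·(10) = -0.2231 - 1.4300 = -1.6531
[A] = e^(-1.6531) = 0.1914 M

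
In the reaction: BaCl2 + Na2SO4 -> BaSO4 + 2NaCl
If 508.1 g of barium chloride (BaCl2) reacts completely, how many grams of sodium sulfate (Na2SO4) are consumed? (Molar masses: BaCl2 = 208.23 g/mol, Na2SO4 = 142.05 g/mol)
Moles of BaCl2 = 508.1 g ÷ 208.23 g/mol = 2.44009 mol
Mole ratio: 1 mol Na2SO4 / 1 mol BaCl2
Moles of Na2SO4 = 2.44009 × (1/1) = 2.44009 mol
Mass of Na2SO4 = 2.44009 mol × 142.05 g/mol = 346.6 g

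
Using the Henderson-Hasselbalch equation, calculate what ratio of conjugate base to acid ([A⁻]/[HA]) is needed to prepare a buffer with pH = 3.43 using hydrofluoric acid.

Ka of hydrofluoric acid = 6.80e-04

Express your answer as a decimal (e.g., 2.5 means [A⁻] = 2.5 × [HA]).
[A⁻]/[HA] = 1.830

pKa = −log(6.80e-04) = 3.1675. pH = pKa + log([A⁻]/[HA]). 3.43 = 3.1675 + log(ratio). log(ratio) = 3.43 − 3.1675 = 0.2625. ratio = 10^(0.2625) = 1.830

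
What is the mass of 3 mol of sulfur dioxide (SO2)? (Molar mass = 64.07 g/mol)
Mass = 3 mol × 64.07 g/mol = 192.2 g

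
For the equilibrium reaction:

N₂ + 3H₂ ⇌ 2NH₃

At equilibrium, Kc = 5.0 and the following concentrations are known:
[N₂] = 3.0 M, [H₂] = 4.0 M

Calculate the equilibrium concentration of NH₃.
[NH₃] = 30.9839 M

Kc = ([NH₃]^2) / ([N₂] × [H₂]^3) = 5.0
[NH₃]^2 = Kc · (reactant terms)/(other product terms) = 5.0 · 192 / 1 = 960
[NH₃] = (960)^(1/2) = 30.9839 M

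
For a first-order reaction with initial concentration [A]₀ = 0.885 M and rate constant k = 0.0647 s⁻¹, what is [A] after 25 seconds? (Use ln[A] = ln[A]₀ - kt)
0.1756 M

ln[A] = ln[A]₀ - k·t = ln(0.885) - (0.0647)·(25) = -0.1222 - 1.6175 = -1.7397
[A] = e^(-1.7397) = 0.1756 M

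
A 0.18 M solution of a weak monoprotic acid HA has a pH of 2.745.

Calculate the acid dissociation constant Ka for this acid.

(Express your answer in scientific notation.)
K_a = 1.82e-05

[H⁺] = 10^(−pH) = 10^(−2.745) = 1.799e-03 M. For HA ⇌ H⁺ + A⁻, Ka = x²/(C − x) = (1.799e-03)²/(0.18 − 1.799e-03) = 1.82e-05.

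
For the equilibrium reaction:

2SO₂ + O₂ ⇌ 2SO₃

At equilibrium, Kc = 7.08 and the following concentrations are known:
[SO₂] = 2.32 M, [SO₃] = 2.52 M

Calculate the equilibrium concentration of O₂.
[O₂] = 0.1666 M

Kc = ([SO₃]^2) / ([SO₂]^2 × [O₂]) = 7.08
[O₂]^1 = (product terms)/(Kc · other reactant terms) = 6.3504 / (7.08 · 5.3824) = 0.16664
[O₂] = 0.1666 M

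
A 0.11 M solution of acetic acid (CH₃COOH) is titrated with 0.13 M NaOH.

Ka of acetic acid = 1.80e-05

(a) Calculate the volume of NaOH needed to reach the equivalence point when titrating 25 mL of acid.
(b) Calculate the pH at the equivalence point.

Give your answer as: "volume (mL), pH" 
V = 21.2 mL, pH = 8.76

(a) At equivalence: moles acid = moles base.
moles acid = 0.11 × 0.025 = 0.00275 mol; V_NaOH = 0.00275/0.13 = 0.02115 L = 21.2 mL.
(b) At equivalence, all acid → conjugate base A⁻ at [A⁻] = 0.00275/0.04615 = 0.05958 M.
Kb = Kw/Ka = 1.0e-14/1.80e-05 = 5.556e-10; [OH⁻] = √(Kb·[A⁻]) = 5.753e-06; pOH = 5.24; pH = 14 − pOH = 8.76.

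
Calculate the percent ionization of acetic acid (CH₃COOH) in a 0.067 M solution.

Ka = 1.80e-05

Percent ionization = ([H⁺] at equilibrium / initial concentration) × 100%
Percent ionization = 1.63%

Let x = [H⁺]. Ka = x²/(C - x) ⇒ x² + (1.80e-05)x - (1.80e-05)(0.067) = 0. x = 1.0892e-03. Percent = (1.0892e-03/0.067) × 100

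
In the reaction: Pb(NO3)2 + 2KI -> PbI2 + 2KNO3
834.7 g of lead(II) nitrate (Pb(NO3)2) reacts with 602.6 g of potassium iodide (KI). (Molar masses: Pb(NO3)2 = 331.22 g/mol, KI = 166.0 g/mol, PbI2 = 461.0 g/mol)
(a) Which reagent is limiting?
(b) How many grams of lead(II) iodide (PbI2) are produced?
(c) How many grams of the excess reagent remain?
(a) KI, (b) 836.7 g, (c) 233.5 g

Moles of Pb(NO3)2 = 834.7 g ÷ 331.22 g/mol = 2.52008 mol
Moles of KI = 602.6 g ÷ 166.0 g/mol = 3.63012 mol
Moles ÷ coefficient: Pb(NO3)2: 2.52008/1 = 2.52, KI: 3.63012/2 = 1.815
(a) KI has the smaller value, so KI is the limiting reagent.
(b) Moles of PbI2 = 3.63012 mol KI × (1/2) = 1.81506 mol; mass = 1.81506 mol × 461.0 g/mol = 836.7 g
(c) Pb(NO3)2 consumed = 3.63012 × (1/2) = 1.81506 mol; remaining = 2.52008 − 1.81506 = 0.705017 mol; mass = 0.705017 mol × 331.22 g/mol = 233.5 g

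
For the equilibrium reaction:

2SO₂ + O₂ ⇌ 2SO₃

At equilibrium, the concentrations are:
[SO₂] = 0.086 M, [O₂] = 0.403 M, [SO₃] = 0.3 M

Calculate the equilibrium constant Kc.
K_c = 30.1954

Kc = ([SO₃]^2) / ([SO₂]^2 × [O₂])
   = ((0.3)^2) / ((0.086)^2·(0.403))
   = 0.09 / 0.0029806 = 30.1954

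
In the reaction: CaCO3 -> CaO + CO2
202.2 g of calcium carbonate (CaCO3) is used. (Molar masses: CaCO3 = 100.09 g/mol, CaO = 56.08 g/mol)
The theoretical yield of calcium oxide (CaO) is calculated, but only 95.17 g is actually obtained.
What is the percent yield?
Moles of CaCO3 = 202.2 g ÷ 100.09 g/mol = 2.02018 mol
Mole ratio: 1 mol CaO / 1 mol CaCO3
Moles of CaO = 2.02018 × (1/1) = 2.02018 mol
Theoretical yield = 2.02018 mol × 56.08 g/mol = 113.29 g
Actual yield = 95.17 g
Percent yield = (95.17 / 113.29) × 100% = 84.0%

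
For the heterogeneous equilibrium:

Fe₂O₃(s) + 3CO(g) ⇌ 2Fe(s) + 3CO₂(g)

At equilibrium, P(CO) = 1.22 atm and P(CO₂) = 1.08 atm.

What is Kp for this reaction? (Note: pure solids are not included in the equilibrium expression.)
K_p = 0.694

Solids (Fe₂O₃, Fe) are excluded.
Kp = P(CO₂)³/P(CO)³ = (1.08)³/(1.22)³ = 1.26/1.816 = 0.694.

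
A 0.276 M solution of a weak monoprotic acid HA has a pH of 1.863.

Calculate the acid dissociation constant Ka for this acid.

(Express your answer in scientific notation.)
K_a = 7.17e-04

[H⁺] = 10^(−pH) = 10^(−1.863) = 1.371e-02 M. For HA ⇌ H⁺ + A⁻, Ka = x²/(C − x) = (1.371e-02)²/(0.276 − 1.371e-02) = 7.17e-04.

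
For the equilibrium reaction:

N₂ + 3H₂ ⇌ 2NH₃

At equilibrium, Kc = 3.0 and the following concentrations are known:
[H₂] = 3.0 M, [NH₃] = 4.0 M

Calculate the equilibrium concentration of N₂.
[N₂] = 0.1975 M

Kc = ([NH₃]^2) / ([N₂] × [H₂]^3) = 3.0
[N₂]^1 = (product terms)/(Kc · other reactant terms) = 16 / (3.0 · 27) = 0.19753
[N₂] = 0.1975 M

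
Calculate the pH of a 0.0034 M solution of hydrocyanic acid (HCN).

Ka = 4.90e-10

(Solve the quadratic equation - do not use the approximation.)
pH = 5.89

x² + Ka×x - Ka×C = 0. Using quadratic formula: [H⁺] = 1.2905e-06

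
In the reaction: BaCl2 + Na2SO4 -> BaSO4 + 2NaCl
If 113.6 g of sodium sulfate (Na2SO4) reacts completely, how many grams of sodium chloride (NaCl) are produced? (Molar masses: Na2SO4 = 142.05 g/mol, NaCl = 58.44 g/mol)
Moles of Na2SO4 = 113.6 g ÷ 142.05 g/mol = 0.799718 mol
Mole ratio: 2 mol NaCl / 1 mol Na2SO4
Moles of NaCl = 0.799718 × (2/1) = 1.59944 mol
Mass of NaCl = 1.59944 mol × 58.44 g/mol = 93.47 g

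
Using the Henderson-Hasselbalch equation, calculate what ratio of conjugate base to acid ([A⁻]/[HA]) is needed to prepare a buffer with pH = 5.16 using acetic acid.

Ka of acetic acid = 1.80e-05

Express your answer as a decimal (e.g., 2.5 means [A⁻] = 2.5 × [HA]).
[A⁻]/[HA] = 2.602

pKa = −log(1.80e-05) = 4.7447. pH = pKa + log([A⁻]/[HA]). 5.16 = 4.7447 + log(ratio). log(ratio) = 5.16 − 4.7447 = 0.4153. ratio = 10^(0.4153) = 2.602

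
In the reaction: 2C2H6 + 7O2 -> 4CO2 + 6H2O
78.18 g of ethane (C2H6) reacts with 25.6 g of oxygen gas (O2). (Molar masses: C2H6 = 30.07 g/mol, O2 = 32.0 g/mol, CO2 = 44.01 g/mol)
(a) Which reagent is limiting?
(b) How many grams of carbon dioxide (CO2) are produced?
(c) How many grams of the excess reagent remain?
(a) O2, (b) 20.12 g, (c) 71.31 g

Moles of C2H6 = 78.18 g ÷ 30.07 g/mol = 2.59993 mol
Moles of O2 = 25.6 g ÷ 32.0 g/mol = 0.8 mol
Moles ÷ coefficient: C2H6: 2.59993/2 = 1.3, O2: 0.8/7 = 0.1143
(a) O2 has the smaller value, so O2 is the limiting reagent.
(b) Moles of CO2 = 0.8 mol O2 × (4/7) = 0.457143 mol; mass = 0.457143 mol × 44.01 g/mol = 20.12 g
(c) C2H6 consumed = 0.8 × (2/7) = 0.228571 mol; remaining = 2.59993 − 0.228571 = 2.37136 mol; mass = 2.37136 mol × 30.07 g/mol = 71.31 g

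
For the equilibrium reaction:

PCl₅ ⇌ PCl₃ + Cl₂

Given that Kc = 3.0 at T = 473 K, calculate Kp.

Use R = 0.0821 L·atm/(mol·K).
K_p = 116.4999

Δn = (moles gaseous products) − (moles gaseous reactants) = 1
T = 473 K; RT = 0.0821 × 473 = 38.8333
Kp = Kc·(RT)^Δn = 3.0 × (38.8333)^1 = 3.0 × 38.8333 = 116.4999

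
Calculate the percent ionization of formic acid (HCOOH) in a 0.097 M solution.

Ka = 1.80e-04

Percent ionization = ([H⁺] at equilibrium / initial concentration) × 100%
Percent ionization = 4.22%

Let x = [H⁺]. Ka = x²/(C - x) ⇒ x² + (1.80e-04)x - (1.80e-04)(0.097) = 0. x = 4.0895e-03. Percent = (4.0895e-03/0.097) × 100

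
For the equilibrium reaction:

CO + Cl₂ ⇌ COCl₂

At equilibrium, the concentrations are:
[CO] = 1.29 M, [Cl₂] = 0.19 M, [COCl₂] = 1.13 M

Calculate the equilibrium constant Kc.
K_c = 4.6104

Kc = ([COCl₂]) / ([CO] × [Cl₂])
   = ((1.13)) / ((1.29)·(0.19))
   = 1.13 / 0.2451 = 4.6104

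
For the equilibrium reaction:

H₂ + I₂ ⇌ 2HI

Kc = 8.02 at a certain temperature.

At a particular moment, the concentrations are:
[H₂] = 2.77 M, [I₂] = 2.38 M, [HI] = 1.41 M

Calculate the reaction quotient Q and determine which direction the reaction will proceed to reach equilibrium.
Q = 0.302, Q < K, reaction proceeds forward (toward products)

Q = ([HI]^2) / ([H₂] × [I₂])
  = ((1.41)^2) / ((2.77)·(2.38)) = 1.9881/6.5926 = 0.3016
Since Q = 0.3016 < Kc = 8.02, the reaction proceeds forward (toward products) to reach equilibrium.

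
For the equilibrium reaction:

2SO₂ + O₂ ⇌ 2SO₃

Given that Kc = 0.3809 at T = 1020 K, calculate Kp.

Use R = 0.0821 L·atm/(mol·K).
K_p = 0.0045

Δn = (moles gaseous products) − (moles gaseous reactants) = -1
T = 1020 K; RT = 0.0821 × 1020 = 83.742
Kp = Kc·(RT)^Δn = 0.3809 × (83.742)^-1 = 0.3809 × 0.0119414 = 0.0045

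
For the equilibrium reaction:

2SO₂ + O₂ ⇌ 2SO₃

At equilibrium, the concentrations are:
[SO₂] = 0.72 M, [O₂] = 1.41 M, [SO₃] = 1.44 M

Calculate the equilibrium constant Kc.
K_c = 2.8369

Kc = ([SO₃]^2) / ([SO₂]^2 × [O₂])
   = ((1.44)^2) / ((0.72)^2·(1.41))
   = 2.0736 / 0.73094 = 2.8369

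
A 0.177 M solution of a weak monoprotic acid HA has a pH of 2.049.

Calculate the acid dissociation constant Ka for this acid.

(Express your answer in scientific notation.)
K_a = 4.75e-04

[H⁺] = 10^(−pH) = 10^(−2.049) = 8.933e-03 M. For HA ⇌ H⁺ + A⁻, Ka = x²/(C − x) = (8.933e-03)²/(0.177 − 8.933e-03) = 4.75e-04.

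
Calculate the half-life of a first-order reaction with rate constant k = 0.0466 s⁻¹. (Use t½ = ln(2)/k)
14.87 s

t½ = ln(2)/k = 0.6931/0.0466 = 14.87 s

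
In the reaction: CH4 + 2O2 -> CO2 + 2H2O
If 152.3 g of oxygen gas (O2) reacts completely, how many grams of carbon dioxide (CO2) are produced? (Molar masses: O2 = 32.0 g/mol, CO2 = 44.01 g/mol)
Moles of O2 = 152.3 g ÷ 32.0 g/mol = 4.75938 mol
Mole ratio: 1 mol CO2 / 2 mol O2
Moles of CO2 = 4.75938 × (1/2) = 2.37969 mol
Mass of CO2 = 2.37969 mol × 44.01 g/mol = 104.7 g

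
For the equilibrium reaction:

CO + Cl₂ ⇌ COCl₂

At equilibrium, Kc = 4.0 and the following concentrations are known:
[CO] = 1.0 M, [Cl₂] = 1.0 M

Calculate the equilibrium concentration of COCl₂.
[COCl₂] = 4.0000 M

Kc = ([COCl₂]) / ([CO] × [Cl₂]) = 4.0
[COCl₂]^1 = Kc · (reactant terms)/(other product terms) = 4.0 · 1 / 1 = 4
[COCl₂] = 4.0000 M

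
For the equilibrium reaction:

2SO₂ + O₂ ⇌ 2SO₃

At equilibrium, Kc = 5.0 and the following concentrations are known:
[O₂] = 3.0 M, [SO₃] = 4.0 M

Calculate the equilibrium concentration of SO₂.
[SO₂] = 1.0328 M

Kc = ([SO₃]^2) / ([SO₂]^2 × [O₂]) = 5.0
[SO₂]^2 = (product terms)/(Kc · other reactant terms) = 16 / (5.0 · 3) = 1.0667
[SO₂] = (1.0667)^(1/2) = 1.0328 M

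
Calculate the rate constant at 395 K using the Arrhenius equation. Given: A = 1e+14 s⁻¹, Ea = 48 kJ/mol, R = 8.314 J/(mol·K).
4.49e+07 s⁻¹

k = A·exp(-Ea/(R·T)) = 1e+14·exp(-48000/(8.314·395)) = 1e+14·exp(-14.6162) = 1e+14·4.4902e-07 = 4.49e+07 s⁻¹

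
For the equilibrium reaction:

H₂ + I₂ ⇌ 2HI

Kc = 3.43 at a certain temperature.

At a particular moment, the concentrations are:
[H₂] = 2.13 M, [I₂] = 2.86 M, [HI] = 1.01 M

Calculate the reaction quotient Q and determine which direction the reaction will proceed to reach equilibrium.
Q = 0.167, Q < K, reaction proceeds forward (toward products)

Q = ([HI]^2) / ([H₂] × [I₂])
  = ((1.01)^2) / ((2.13)·(2.86)) = 1.0201/6.0918 = 0.1675
Since Q = 0.1675 < Kc = 3.43, the reaction proceeds forward (toward products) to reach equilibrium.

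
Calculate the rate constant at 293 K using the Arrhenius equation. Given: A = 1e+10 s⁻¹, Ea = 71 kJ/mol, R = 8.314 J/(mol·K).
2.20e-03 s⁻¹

k = A·exp(-Ea/(R·T)) = 1e+10·exp(-71000/(8.314·293)) = 1e+10·exp(-29.1461) = 1e+10·2.1979e-13 = 2.20e-03 s⁻¹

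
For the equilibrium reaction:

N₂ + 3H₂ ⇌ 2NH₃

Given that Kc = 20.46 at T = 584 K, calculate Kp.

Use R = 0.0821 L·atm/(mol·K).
K_p = 0.0089

Δn = (moles gaseous products) − (moles gaseous reactants) = -2
T = 584 K; RT = 0.0821 × 584 = 47.9464
Kp = Kc·(RT)^Δn = 20.46 × (47.9464)^-2 = 20.46 × 0.000434999 = 0.0089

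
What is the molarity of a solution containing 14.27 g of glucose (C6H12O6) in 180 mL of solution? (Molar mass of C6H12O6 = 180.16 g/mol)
Moles of C6H12O6 = 14.27 g ÷ 180.16 g/mol = 0.0792074 mol
Volume = 180 mL = 0.18 L
Molarity = 0.0792074 mol ÷ 0.18 L = 0.44 M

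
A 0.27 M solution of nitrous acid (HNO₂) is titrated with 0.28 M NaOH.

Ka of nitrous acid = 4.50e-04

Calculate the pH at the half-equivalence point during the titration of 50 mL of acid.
pH = pKa = 3.35

At the half-equivalence point, [HA] = [A⁻], so by Henderson–Hasselbalch pH = pKa + log(1) = pKa.
pKa = −log(4.50e-04) = 3.35.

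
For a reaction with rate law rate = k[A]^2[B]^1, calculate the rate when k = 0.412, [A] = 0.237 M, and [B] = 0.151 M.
0.003494 M/s

rate = k·[A]^2·[B]^1 = 0.412·(0.237)^2·(0.151)^1 = 0.412·0.056169·0.151 = 0.003494 M/s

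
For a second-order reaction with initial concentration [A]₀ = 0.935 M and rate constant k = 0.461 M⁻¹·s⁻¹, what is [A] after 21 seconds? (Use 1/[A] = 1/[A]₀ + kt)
0.0930 M

1/[A] = 1/[A]₀ + k·t = 1/0.935 + (0.461)·(21) = 1.0695 + 9.6810 = 10.7505
[A] = 1/10.7505 = 0.0930 M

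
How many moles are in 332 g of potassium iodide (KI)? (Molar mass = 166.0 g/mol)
Moles = 332 g ÷ 166.0 g/mol = 2 mol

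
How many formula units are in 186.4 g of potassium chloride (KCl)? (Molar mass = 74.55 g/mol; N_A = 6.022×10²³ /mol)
Moles = 186.4 g ÷ 74.55 g/mol = 2.50034 mol
Formula units = 2.50034 mol × 6.022×10²³ /mol = 1.506e+24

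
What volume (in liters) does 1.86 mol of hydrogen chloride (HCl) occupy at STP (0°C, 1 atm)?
At STP, 1 mol of gas occupies 22.4 L
Volume = 1.86 mol × 22.4 L/mol = 41.66 L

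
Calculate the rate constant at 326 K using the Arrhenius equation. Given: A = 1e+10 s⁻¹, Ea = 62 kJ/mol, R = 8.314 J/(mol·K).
1.16e+00 s⁻¹

k = A·exp(-Ea/(R·T)) = 1e+10·exp(-62000/(8.314·326)) = 1e+10·exp(-22.8752) = 1e+10·1.1626e-10 = 1.16e+00 s⁻¹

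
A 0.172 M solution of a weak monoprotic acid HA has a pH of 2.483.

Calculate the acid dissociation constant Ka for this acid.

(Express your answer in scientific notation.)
K_a = 6.41e-05

[H⁺] = 10^(−pH) = 10^(−2.483) = 3.289e-03 M. For HA ⇌ H⁺ + A⁻, Ka = x²/(C − x) = (3.289e-03)²/(0.172 − 3.289e-03) = 6.41e-05.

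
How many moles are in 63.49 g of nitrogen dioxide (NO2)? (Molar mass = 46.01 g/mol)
Moles = 63.49 g ÷ 46.01 g/mol = 1.38 mol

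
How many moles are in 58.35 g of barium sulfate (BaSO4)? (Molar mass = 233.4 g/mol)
Moles = 58.35 g ÷ 233.4 g/mol = 0.25 mol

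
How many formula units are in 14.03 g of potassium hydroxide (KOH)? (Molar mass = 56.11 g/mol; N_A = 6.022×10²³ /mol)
Moles = 14.03 g ÷ 56.11 g/mol = 0.250045 mol
Formula units = 0.250045 mol × 6.022×10²³ /mol = 1.506e+23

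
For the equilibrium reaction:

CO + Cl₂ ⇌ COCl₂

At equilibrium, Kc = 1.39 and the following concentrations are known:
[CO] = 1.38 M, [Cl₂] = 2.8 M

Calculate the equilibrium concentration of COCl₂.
[COCl₂] = 5.3710 M

Kc = ([COCl₂]) / ([CO] × [Cl₂]) = 1.39
[COCl₂]^1 = Kc · (reactant terms)/(other product terms) = 1.39 · 3.864 / 1 = 5.371
[COCl₂] = 5.3710 M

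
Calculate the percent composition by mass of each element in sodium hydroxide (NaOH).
Na: 57.48%, O: 40.00%, H: 2.52%

Molar mass of NaOH = 40.0 g/mol
% Na = (1 × 22.99) / 40.0 × 100% = 22.99 / 40.0 × 100% = 57.48%
% O = (1 × 16.0) / 40.0 × 100% = 16 / 40.0 × 100% = 40.00%
% H = (1 × 1.008) / 40.0 × 100% = 1.008 / 40.0 × 100% = 2.52%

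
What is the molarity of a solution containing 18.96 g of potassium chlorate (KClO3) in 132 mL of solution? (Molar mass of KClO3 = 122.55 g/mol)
Moles of KClO3 = 18.96 g ÷ 122.55 g/mol = 0.154712 mol
Volume = 132 mL = 0.132 L
Molarity = 0.154712 mol ÷ 0.132 L = 1.172 M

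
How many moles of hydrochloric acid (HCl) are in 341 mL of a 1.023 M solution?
Moles = Molarity × Volume (L)
Moles = 1.023 M × 0.341 L = 0.3488 mol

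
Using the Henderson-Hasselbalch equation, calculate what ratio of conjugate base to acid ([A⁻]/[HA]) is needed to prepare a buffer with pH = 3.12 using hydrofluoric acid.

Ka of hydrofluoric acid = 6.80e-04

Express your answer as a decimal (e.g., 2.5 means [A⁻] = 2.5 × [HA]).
[A⁻]/[HA] = 0.896

pKa = −log(6.80e-04) = 3.1675. pH = pKa + log([A⁻]/[HA]). 3.12 = 3.1675 + log(ratio). log(ratio) = 3.12 − 3.1675 = -0.0475. ratio = 10^(-0.0475) = 0.896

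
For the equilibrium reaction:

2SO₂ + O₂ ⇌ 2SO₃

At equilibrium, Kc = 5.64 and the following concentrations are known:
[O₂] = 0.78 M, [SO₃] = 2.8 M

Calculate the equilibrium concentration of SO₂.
[SO₂] = 1.3350 M

Kc = ([SO₃]^2) / ([SO₂]^2 × [O₂]) = 5.64
[SO₂]^2 = (product terms)/(Kc · other reactant terms) = 7.84 / (5.64 · 0.78) = 1.7821
[SO₂] = (1.7821)^(1/2) = 1.3350 M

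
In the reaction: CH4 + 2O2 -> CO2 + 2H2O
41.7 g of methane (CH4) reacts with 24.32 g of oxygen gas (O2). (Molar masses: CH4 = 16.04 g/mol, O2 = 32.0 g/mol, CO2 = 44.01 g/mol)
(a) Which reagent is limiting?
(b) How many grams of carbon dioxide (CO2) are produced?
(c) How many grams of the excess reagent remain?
(a) O2, (b) 16.72 g, (c) 35.6 g

Moles of CH4 = 41.7 g ÷ 16.04 g/mol = 2.59975 mol
Moles of O2 = 24.32 g ÷ 32.0 g/mol = 0.76 mol
Moles ÷ coefficient: CH4: 2.59975/1 = 2.6, O2: 0.76/2 = 0.38
(a) O2 has the smaller value, so O2 is the limiting reagent.
(b) Moles of CO2 = 0.76 mol O2 × (1/2) = 0.38 mol; mass = 0.38 mol × 44.01 g/mol = 16.72 g
(c) CH4 consumed = 0.76 × (1/2) = 0.38 mol; remaining = 2.59975 − 0.38 = 2.21975 mol; mass = 2.21975 mol × 16.04 g/mol = 35.6 g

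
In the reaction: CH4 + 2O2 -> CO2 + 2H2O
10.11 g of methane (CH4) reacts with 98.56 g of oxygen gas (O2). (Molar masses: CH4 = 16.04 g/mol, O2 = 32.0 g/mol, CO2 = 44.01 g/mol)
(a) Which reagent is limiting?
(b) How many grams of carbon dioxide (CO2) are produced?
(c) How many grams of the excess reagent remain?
(a) CH4, (b) 27.74 g, (c) 58.22 g

Moles of CH4 = 10.11 g ÷ 16.04 g/mol = 0.630299 mol
Moles of O2 = 98.56 g ÷ 32.0 g/mol = 3.08 mol
Moles ÷ coefficient: CH4: 0.630299/1 = 0.6303, O2: 3.08/2 = 1.54
(a) CH4 has the smaller value, so CH4 is the limiting reagent.
(b) Moles of CO2 = 0.630299 mol CH4 × (1/1) = 0.630299 mol; mass = 0.630299 mol × 44.01 g/mol = 27.74 g
(c) O2 consumed = 0.630299 × (2/1) = 1.2606 mol; remaining = 3.08 − 1.2606 = 1.8194 mol; mass = 1.8194 mol × 32.0 g/mol = 58.22 g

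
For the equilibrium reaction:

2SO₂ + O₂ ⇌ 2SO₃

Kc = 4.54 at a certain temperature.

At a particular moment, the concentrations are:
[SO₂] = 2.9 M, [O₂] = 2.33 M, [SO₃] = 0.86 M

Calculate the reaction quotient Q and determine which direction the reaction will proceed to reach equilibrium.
Q = 0.038, Q < K, reaction proceeds forward (toward products)

Q = ([SO₃]^2) / ([SO₂]^2 × [O₂])
  = ((0.86)^2) / ((2.9)^2·(2.33)) = 0.7396/19.595 = 0.03774
Since Q = 0.03774 < Kc = 4.54, the reaction proceeds forward (toward products) to reach equilibrium.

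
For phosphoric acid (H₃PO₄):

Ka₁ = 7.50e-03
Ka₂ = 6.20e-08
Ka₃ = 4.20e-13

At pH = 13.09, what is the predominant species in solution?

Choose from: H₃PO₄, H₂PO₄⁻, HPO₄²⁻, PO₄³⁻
PO₄³⁻

pKa1 = 2.12, pKa2 = 7.21, pKa3 = 12.38. Each pKa is the crossover between adjacent species; pH = 13.09 lies in the region where PO₄³⁻ predominates.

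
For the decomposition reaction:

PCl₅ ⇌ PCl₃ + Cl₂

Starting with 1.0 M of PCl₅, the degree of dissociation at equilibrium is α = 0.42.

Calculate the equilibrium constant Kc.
K_c = 0.3041

x = α·[A]₀ = 0.42 × 1.0 = 0.42 M dissociated.
At eq: [PCl₅] = 1.0 − 0.42 = 0.58 M; [PCl₃] = [Cl₂] = x = 0.42 M.
Kc = [PCl₃][Cl₂]/[PCl₅] = (0.42)²/0.58 = 0.3041.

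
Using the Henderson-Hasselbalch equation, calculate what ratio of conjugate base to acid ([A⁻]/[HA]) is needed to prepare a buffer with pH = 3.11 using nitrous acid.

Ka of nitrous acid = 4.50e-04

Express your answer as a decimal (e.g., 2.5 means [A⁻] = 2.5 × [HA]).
[A⁻]/[HA] = 0.580

pKa = −log(4.50e-04) = 3.3468. pH = pKa + log([A⁻]/[HA]). 3.11 = 3.3468 + log(ratio). log(ratio) = 3.11 − 3.3468 = -0.2368. ratio = 10^(-0.2368) = 0.580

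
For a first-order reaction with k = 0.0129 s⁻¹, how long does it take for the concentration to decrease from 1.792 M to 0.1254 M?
206.17 s

From ln[A] = ln[A]₀ - k·t: t = ln([A]₀/[A])/k = ln(1.792/0.1254)/0.0129 = ln(14.2903)/0.0129 = 2.6596/0.0129 = 206.17 s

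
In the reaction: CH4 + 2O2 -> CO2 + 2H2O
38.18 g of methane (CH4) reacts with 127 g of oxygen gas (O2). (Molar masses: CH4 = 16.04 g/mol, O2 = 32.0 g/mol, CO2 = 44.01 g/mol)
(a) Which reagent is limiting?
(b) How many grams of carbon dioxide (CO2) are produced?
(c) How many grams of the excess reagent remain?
(a) O2, (b) 87.33 g, (c) 6.351 g

Moles of CH4 = 38.18 g ÷ 16.04 g/mol = 2.3803 mol
Moles of O2 = 127 g ÷ 32.0 g/mol = 3.96875 mol
Moles ÷ coefficient: CH4: 2.3803/1 = 2.38, O2: 3.96875/2 = 1.984
(a) O2 has the smaller value, so O2 is the limiting reagent.
(b) Moles of CO2 = 3.96875 mol O2 × (1/2) = 1.98438 mol; mass = 1.98438 mol × 44.01 g/mol = 87.33 g
(c) CH4 consumed = 3.96875 × (1/2) = 1.98438 mol; remaining = 2.3803 − 1.98438 = 0.395924 mol; mass = 0.395924 mol × 16.04 g/mol = 6.351 g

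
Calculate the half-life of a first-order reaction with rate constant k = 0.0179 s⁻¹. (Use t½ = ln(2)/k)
38.72 s

t½ = ln(2)/k = 0.6931/0.0179 = 38.72 s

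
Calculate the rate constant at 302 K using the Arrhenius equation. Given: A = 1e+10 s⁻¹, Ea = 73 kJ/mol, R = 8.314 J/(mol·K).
2.36e-03 s⁻¹

k = A·exp(-Ea/(R·T)) = 1e+10·exp(-73000/(8.314·302)) = 1e+10·exp(-29.0741) = 1e+10·2.3621e-13 = 2.36e-03 s⁻¹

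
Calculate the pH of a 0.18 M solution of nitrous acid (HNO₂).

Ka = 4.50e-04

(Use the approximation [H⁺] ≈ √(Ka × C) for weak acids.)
pH = 2.05

[H⁺] = √(Ka × C) = √(4.50e-04 × 0.18) = 9.0000e-03. pH = -log(9.0000e-03)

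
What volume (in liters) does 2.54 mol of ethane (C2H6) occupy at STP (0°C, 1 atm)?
At STP, 1 mol of gas occupies 22.4 L
Volume = 2.54 mol × 22.4 L/mol = 56.90 L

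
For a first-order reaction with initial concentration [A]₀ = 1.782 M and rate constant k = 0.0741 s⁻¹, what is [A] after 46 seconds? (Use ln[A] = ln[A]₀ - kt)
0.0590 M

ln[A] = ln[A]₀ - k·t = ln(1.782) - (0.0741)·(46) = 0.5777 - 3.4086 = -2.8309
[A] = e^(-2.8309) = 0.0590 M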